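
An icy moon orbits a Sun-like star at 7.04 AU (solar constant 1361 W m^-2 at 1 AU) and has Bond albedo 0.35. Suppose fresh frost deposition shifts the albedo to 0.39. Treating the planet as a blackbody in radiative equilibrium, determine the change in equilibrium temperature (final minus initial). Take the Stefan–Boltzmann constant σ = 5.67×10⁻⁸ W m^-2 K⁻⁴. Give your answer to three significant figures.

-1.48 K

Flux at the orbit: S = 1361/(7.04)² = 27.46 W m^-2.
With α = 0.35, T₁ = 94.19 K.
After:  T₂ = [27.46·0.61/(4σ)]^(1/4) = 92.70 K.
ΔT = T₂ − T₁ = -1.484 K.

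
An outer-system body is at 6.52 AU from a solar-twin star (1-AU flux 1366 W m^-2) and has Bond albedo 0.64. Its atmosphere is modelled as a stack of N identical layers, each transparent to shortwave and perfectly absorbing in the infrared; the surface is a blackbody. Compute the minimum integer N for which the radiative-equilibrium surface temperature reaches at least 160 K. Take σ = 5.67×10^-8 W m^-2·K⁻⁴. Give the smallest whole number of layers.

12

Flux at the orbit: S = 1366/(6.52)² = 32.13 W m^-2.
OLR = S(1−α)/4 = 2.892 W m^-2; the top layer radiates at T_e = 84.51 K.
T_s = (N+1)^(1/4)·T_e ≥ 160 K requires N+1 ≥ (T_s/T_e)⁴ = (160/84.51)⁴ = 12.849.
So N ≥ 11.849; the smallest integer is N = 12.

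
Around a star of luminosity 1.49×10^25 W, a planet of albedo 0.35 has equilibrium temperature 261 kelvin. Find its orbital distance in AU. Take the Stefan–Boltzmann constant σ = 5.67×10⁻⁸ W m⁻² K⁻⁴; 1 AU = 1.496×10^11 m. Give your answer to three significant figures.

Required flux: S = 4σT⁴/(1−α) = 1619 W m⁻².
From L = 4πd²S, d = √(1.49×10^25/(4π·1619)) = 2.706×10^10 m = 0.1809 AU.

0.181 AU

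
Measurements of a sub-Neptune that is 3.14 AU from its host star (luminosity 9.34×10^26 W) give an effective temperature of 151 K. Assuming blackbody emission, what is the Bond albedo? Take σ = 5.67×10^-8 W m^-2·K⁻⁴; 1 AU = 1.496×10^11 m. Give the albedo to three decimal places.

d = 3.14 × 1.496×10^11 m = 4.697×10^11 m.
Flux at the orbit: S = L/(4πd²) = 9.34×10^26/(4π·(4.70×10^11)²) = 336.8 W m^-2.
From σT⁴ = S(1−α)/4 we invert for α: 1−α = 4σT⁴/S.
4σT⁴ = 4·5.67×10⁻⁸·(151)⁴ = 117.9 W m^-2.
Hence α = 1 − 117.9/336.8 = 0.6499.

0.650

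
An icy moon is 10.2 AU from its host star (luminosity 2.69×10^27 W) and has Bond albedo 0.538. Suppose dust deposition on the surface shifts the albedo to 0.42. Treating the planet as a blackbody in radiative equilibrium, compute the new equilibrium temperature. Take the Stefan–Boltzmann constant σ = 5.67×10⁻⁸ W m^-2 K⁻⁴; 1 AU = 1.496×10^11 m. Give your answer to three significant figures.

Orbital distance: d = 10.2 AU = 1.526×10^12 m.
Spreading L over a sphere of radius d: S = 2.69×10^27/(4π·1.53×10^12²) = 91.93 W m^-2.
New equilibrium: T₂ = [(1−0.42)·91.93/(4σ)]^(1/4) = 123.8 K.

124 K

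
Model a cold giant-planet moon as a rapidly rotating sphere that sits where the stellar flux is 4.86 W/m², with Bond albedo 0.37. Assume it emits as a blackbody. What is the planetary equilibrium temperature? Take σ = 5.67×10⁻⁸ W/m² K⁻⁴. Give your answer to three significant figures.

60.6 K

The planet absorbs (1−α)S over its disc πR² and re-emits over 4πR², so the mean absorbed flux is (1−0.37)·4.860/4 = 0.7655 W/m².
Balancing against σT⁴: T = (0.7655/5.67×10⁻⁸)^(1/4) = 60.62 K.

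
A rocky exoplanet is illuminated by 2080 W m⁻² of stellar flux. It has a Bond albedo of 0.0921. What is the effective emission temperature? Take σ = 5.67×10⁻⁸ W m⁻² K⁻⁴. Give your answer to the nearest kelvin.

302 kelvin

The planet absorbs (1−α)S over its disc πR² and re-emits over 4πR², so the mean absorbed flux is (1−0.0921)·2080/4 = 472.1 W m⁻².
Set σT⁴ = 472.1 → T = (472.1/σ)^(1/4) = 302.1 K.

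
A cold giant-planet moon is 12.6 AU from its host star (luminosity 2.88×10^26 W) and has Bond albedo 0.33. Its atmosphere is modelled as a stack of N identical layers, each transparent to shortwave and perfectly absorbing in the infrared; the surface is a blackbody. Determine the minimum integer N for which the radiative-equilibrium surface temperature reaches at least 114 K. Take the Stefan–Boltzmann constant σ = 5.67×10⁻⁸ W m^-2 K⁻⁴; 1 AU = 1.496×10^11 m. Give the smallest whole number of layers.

Orbital distance: d = 12.6 AU = 1.885×10^12 m.
Spreading L over a sphere of radius d: S = 2.88×10^26/(4π·1.88×10^12²) = 6.450 W m^-2.
The effective emission temperature is T_e = [S(1−α)/(4σ)]^¼ = 66.07 K.
Need (N+1)T_e⁴ ≥ T_s⁴, i.e. N+1 ≥ (114/66.07)⁴ = 8.864.
So N ≥ 7.864; the smallest integer is N = 8.

8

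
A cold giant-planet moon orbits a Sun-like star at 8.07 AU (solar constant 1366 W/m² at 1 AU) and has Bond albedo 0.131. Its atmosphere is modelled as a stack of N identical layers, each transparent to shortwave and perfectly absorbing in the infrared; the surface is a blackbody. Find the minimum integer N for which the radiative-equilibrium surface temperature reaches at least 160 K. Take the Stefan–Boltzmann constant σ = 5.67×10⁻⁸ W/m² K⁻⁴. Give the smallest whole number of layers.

By the inverse-square law, S = 1366/8.07² = 20.98 W/m².
Top-of-atmosphere balance: σT_e⁴ = S(1−α)/4 = 4.557 W/m² → T_e = 94.68 K.
Need (N+1)T_e⁴ ≥ T_s⁴, i.e. N+1 ≥ (160/94.68)⁴ = 8.155.
Rounding up, N = 8.

8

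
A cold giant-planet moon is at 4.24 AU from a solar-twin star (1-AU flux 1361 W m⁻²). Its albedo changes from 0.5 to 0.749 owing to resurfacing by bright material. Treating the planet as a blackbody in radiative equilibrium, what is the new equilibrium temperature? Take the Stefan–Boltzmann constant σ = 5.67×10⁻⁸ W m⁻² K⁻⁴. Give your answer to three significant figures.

Flux at the orbit: S = 1361/(4.24)² = 75.71 W m⁻².
With the new albedo, S(1−α₂)/4 = 4.751 W m⁻², so T₂ = 95.67 K.

95.7 K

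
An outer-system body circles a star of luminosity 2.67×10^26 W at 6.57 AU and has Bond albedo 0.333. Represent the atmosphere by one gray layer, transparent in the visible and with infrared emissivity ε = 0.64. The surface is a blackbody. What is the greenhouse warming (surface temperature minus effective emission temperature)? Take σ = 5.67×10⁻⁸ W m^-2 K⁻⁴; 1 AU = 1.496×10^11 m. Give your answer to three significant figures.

9.08 kelvin

Orbital distance: d = 6.57 AU = 9.829×10^11 m.
Flux at the orbit: S = L/(4πd²) = 2.67×10^26/(4π·(9.83×10^11)²) = 21.99 W m^-2.
Effective emission temperature (TOA balance): σT_e⁴ = S(1−α)/4 = 3.668 W m^-2 → T_e = 89.68 K.
The surface balance (absorbed SW + ε·downward IR = σT_s⁴) with T_a⁴ = T_s⁴/2 reduces to T_s = T_e·[2/(2−ε)]^¼ = 98.76 K.
T_s − T_e = 98.76 − 89.68 = 9.077 K.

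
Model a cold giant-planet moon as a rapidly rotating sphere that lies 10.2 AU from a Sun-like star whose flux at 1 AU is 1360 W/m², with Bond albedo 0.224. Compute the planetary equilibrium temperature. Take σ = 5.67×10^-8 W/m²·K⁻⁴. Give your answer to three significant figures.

Flux at the orbit: S = 1360/(10.2)² = 13.07 W/m².
Averaging over the sphere, the absorbed flux is S(1−α)/4 = 2.536 W/m².
In equilibrium σT⁴ equals this, so T = 81.78 K.

81.8 kelvin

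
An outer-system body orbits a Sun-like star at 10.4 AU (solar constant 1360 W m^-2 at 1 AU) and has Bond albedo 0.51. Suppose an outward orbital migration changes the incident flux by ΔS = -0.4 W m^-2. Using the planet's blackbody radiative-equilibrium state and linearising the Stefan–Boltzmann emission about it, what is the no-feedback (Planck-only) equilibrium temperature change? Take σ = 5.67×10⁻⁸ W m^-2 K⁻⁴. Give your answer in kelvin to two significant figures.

-0.57 kelvin

Flux at the orbit: S = 1360/(10.4)² = 12.57 W m^-2.
Unperturbed T_e = [12.57·(1−0.51)/(4σ)]^¼ = 72.19 K.
TOA radiative forcing: ΔF = (1−α)ΔS/4 = 0.49·(-0.4)/4 = -0.04900 W m^-2.
Linearising σT⁴ gives d(σT⁴)/dT = 4σT_e³ = 0.08534 W m^-2 per K.
Hence the no-feedback warming is ΔF/(4σT_e³) = -0.574 K.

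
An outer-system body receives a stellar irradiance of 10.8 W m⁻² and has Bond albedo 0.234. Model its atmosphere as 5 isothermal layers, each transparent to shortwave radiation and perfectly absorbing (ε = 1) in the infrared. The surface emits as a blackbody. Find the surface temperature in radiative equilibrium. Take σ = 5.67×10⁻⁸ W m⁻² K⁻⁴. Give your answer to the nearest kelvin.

122 kelvin

Top-of-atmosphere balance: σT_e⁴ = S(1−α)/4 = 2.068 W m⁻² → T_e = 77.71 K.
For an N-layer opaque stack, T_s⁴ = (N+1)T_e⁴, hence T_s = (6)^(1/4)×77.71 K = 121.6 K.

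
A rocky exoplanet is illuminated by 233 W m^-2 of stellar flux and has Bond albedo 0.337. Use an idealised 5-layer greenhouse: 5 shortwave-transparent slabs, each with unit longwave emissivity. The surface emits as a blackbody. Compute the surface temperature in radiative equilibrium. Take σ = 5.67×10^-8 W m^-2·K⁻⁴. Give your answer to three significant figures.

253 K

The effective emission temperature is T_e = [S(1−α)/(4σ)]^¼ = 161.5 K.
Layer-by-layer balance gives σT_s⁴ = (N+1)σT_e⁴, so T_s = 6^¼·161.5 = 252.8 K.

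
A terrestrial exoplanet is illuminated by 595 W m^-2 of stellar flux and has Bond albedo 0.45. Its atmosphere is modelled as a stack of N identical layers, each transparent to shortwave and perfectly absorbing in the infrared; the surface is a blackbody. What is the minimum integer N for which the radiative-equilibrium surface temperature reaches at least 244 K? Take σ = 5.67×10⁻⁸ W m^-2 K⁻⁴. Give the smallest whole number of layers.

The effective emission temperature is T_e = [S(1−α)/(4σ)]^¼ = 194.9 K.
Need (N+1)T_e⁴ ≥ T_s⁴, i.e. N+1 ≥ (244/194.9)⁴ = 2.457.
The minimum whole number is N = 2.

2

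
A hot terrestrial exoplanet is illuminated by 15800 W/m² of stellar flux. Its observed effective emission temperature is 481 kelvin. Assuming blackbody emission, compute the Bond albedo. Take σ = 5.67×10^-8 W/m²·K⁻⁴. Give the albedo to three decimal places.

Energy balance: S(1−α)/4 = σT⁴, so 1−α = 4σT⁴/S.
σT⁴ = 3035 W/m², so 4σT⁴ = 12140 W/m².
1−α = 12140/15800 = 0.7684, so α = 0.2316.

0.232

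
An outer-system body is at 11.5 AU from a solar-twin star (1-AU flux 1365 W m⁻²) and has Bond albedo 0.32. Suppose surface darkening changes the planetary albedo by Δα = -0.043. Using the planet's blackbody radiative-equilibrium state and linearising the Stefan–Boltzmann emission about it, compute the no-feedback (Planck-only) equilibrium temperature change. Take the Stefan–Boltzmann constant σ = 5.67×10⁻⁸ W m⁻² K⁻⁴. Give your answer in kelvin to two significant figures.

Flux at the orbit: S = 1365/(11.5)² = 10.32 W m⁻².
The baseline emission temperature is T_e = 74.58 K.
ΔF = −(S/4)Δα = −(10.32/4)×(-0.043) = 0.1110 W m⁻².
Linearising σT⁴ gives d(σT⁴)/dT = 4σT_e³ = 0.09410 W m⁻² per K.
Hence the no-feedback warming is ΔF/(4σT_e³) = 1.18 K.

1.2 K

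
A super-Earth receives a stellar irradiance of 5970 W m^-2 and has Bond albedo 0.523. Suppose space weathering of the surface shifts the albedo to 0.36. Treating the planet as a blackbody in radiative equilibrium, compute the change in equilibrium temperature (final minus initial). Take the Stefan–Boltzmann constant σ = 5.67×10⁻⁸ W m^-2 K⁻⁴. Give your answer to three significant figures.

25.5 kelvin

Before: T₁ = [5970·0.477/(4σ)]^(1/4) = 334.7 K.
After:  T₂ = [5970·0.64/(4σ)]^(1/4) = 360.3 K.
ΔT = T₂ − T₁ = 25.53 K.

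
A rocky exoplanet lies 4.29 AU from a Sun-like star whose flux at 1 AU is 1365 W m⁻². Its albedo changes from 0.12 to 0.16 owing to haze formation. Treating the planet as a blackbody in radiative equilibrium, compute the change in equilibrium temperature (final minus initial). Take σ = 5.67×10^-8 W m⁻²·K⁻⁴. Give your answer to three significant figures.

-1.51 K

By the inverse-square law, S = 1365/4.29² = 74.17 W m⁻².
Before: T₁ = [74.17·0.88/(4σ)]^(1/4) = 130.2 K.
After:  T₂ = [74.17·0.84/(4σ)]^(1/4) = 128.7 K.
Change: 128.7 − 130.2 = -1.506 K.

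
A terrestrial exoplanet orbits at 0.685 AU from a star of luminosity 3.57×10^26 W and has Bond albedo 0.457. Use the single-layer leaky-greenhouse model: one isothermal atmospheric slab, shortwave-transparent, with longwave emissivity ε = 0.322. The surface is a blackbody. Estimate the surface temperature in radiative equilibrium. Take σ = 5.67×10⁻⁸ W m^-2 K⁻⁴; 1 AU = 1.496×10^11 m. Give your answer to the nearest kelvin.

296 kelvin

d = 0.685 × 1.496×10^11 m = 1.025×10^11 m.
Spreading L over a sphere of radius d: S = 3.57×10^26/(4π·1.02×10^11²) = 2705 W m^-2.
At the top of the atmosphere, σT_e⁴ = S(1−α)/4 = 367.2 W m^-2, giving T_e = 283.7 K.
Surface balance with a leaky layer gives σT_s⁴ = σT_e⁴·2/(2−ε), so T_s = T_e·[2/(2−0.322)]^(1/4) = 296.4 K.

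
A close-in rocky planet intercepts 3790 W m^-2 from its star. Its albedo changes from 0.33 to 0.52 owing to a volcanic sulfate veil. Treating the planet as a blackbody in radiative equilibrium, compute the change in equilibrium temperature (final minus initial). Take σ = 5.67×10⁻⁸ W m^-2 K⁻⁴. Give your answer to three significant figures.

-26.0 K

Before: T₁ = [3790·0.67/(4σ)]^(1/4) = 325.3 K.
After:  T₂ = [3790·0.48/(4σ)]^(1/4) = 299.3 K.
Change: 299.3 − 325.3 = -26.02 K.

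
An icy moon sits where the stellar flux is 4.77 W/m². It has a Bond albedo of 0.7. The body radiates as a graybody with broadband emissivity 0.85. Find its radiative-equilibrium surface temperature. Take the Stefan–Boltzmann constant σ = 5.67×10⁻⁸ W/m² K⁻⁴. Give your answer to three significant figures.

52.2 K

The planet absorbs (1−α)S over its disc πR² and re-emits over 4πR², so the mean absorbed flux is (1−0.7)·4.770/4 = 0.3578 W/m².
Radiative balance εσT⁴ = 0.3578 gives T = [0.3578/(0.85·σ)]^(1/4) = 52.20 K.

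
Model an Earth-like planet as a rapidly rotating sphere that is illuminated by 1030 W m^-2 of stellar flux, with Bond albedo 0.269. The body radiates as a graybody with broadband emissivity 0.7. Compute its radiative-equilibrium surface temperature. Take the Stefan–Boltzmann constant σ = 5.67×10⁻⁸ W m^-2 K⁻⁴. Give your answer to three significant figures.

262 K

Absorbed flux (global mean): S(1−α)/4 = 1030·0.731/4 = 188.2 W m^-2.
Radiative balance εσT⁴ = 188.2 gives T = [188.2/(0.7·σ)]^(1/4) = 262.4 K.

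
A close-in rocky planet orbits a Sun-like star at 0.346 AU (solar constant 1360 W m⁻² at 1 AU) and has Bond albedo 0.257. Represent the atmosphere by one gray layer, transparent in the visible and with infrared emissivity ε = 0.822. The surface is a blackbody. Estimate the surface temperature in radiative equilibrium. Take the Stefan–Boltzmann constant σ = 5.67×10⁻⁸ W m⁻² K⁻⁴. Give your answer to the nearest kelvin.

501 K

Irradiance scales as 1/d², so S = 1360 W m⁻² × (1/0.346)² = 11360 W m⁻².
The planet radiates to space at T_e = [S(1−α)/(4σ)]^(1/4) = 439.2 K.
The surface balance (absorbed SW + ε·downward IR = σT_s⁴) with T_a⁴ = T_s⁴/2 reduces to T_s = T_e·[2/(2−ε)]^¼ = 501.4 K.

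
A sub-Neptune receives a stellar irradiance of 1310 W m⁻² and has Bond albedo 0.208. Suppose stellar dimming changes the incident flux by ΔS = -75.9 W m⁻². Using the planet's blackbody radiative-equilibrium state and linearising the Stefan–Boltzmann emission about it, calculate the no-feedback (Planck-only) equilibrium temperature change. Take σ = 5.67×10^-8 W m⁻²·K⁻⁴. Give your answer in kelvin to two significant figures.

The baseline emission temperature is T_e = 260.1 K.
TOA radiative forcing: ΔF = (1−α)ΔS/4 = 0.792·(-75.9)/4 = -15.03 W m⁻².
Linearising σT⁴ gives d(σT⁴)/dT = 4σT_e³ = 3.989 W m⁻² per K.
ΔT₀ = ΔF/λ_P = -15.03/3.989 = -3.77 K.

-3.8 K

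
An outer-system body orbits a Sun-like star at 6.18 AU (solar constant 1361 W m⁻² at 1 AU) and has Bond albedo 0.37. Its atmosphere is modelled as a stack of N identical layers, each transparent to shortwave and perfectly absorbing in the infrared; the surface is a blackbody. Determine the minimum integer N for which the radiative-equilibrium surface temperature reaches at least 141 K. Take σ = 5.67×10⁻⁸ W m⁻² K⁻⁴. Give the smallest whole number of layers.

3

Flux at the orbit: S = 1361/(6.18)² = 35.64 W m⁻².
The effective emission temperature is T_e = [S(1−α)/(4σ)]^¼ = 99.75 K.
Need (N+1)T_e⁴ ≥ T_s⁴, i.e. N+1 ≥ (141/99.75)⁴ = 3.993.
So N ≥ 2.993; the smallest integer is N = 3.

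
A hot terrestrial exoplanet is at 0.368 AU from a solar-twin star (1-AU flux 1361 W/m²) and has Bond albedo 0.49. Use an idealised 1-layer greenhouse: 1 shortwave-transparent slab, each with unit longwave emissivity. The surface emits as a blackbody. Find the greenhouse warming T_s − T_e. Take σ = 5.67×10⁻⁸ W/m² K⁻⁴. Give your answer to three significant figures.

By the inverse-square law, S = 1361/0.368² = 10050 W/m².
The effective emission temperature is T_e = [S(1−α)/(4σ)]^¼ = 387.7 K.
T_s = (N+1)^(1/4)·T_e = 461.1 K.
Warming: T_s − T_e = 73.36 K.

73.4 K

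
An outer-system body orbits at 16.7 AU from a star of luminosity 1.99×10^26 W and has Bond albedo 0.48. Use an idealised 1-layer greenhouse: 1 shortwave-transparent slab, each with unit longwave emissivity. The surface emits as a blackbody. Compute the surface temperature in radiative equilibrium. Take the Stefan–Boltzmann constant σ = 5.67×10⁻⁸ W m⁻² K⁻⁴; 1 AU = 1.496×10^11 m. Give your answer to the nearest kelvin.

58 K

d = 16.7 × 1.496×10^11 m = 2.498×10^12 m.
S = L/(4πd²) = 2.537 W m⁻².
OLR = S(1−α)/4 = 0.3298 W m⁻²; the top layer radiates at T_e = 49.11 K.
Layer-by-layer balance gives σT_s⁴ = (N+1)σT_e⁴, so T_s = 2^¼·49.11 = 58.40 K.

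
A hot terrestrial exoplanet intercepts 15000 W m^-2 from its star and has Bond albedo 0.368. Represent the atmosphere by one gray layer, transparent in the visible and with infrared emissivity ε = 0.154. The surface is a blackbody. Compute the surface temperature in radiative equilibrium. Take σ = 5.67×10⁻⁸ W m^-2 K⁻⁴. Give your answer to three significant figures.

Effective emission temperature (TOA balance): σT_e⁴ = S(1−α)/4 = 2370 W m^-2 → T_e = 452.2 K.
The surface balance (absorbed SW + ε·downward IR = σT_s⁴) with T_a⁴ = T_s⁴/2 reduces to T_s = T_e·[2/(2−ε)]^¼ = 461.3 K.

461 kelvin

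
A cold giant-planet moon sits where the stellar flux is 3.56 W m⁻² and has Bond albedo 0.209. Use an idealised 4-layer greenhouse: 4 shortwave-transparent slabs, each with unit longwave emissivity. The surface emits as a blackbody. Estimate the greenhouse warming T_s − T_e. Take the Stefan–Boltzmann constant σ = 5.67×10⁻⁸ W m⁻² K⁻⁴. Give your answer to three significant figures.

Top-of-atmosphere balance: σT_e⁴ = S(1−α)/4 = 0.7040 W m⁻² → T_e = 59.36 K.
T_s = (N+1)^(1/4)·T_e = 88.76 K.
So the greenhouse effect raises the surface by 88.76 − 59.36 = 29.40 K.

29.4 kelvin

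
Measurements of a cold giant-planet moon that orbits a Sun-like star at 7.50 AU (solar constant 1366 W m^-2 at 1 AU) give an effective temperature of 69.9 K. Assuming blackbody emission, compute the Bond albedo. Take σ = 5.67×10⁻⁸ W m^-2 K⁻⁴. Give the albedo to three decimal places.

0.777

By the inverse-square law, S = 1366/7.50² = 24.28 W m^-2.
Rearranging the radiative balance, α = 1 − 4σT⁴/S.
σT⁴ = 1.354 W m^-2, so 4σT⁴ = 5.414 W m^-2.
1−α = 5.414/24.28 = 0.2230, so α = 0.7770.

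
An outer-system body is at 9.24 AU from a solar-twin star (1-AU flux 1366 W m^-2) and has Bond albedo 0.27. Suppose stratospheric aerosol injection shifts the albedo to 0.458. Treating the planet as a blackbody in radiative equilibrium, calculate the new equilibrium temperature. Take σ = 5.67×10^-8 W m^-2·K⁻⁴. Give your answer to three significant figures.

78.6 K

By the inverse-square law, S = 1366/9.24² = 16.00 W m^-2.
New equilibrium: T₂ = [(1−0.458)·16.00/(4σ)]^(1/4) = 78.63 K.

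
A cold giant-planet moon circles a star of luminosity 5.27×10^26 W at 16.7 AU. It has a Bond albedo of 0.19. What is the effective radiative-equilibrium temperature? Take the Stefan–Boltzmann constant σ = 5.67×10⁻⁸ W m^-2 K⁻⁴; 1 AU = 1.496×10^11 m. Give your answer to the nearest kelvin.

70 K

Orbital distance: d = 16.7 AU = 2.498×10^12 m.
Flux at the orbit: S = L/(4πd²) = 5.27×10^26/(4π·(2.50×10^12)²) = 6.719 W m^-2.
The planet absorbs (1−α)S over its disc πR² and re-emits over 4πR², so the mean absorbed flux is (1−0.19)·6.719/4 = 1.361 W m^-2.
Balancing against σT⁴: T = (1.361/5.67×10⁻⁸)^(1/4) = 69.99 K.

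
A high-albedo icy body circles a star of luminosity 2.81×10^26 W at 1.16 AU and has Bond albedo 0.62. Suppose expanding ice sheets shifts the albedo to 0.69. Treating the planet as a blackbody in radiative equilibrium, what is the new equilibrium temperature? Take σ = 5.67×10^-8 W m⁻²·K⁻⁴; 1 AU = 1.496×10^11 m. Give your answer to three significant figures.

d = 1.16 × 1.496×10^11 m = 1.735×10^11 m.
S = L/(4πd²) = 742.5 W m⁻².
T₂ = [S(1−α₂)/(4σ)]^(1/4) = [742.5·0.31/(4σ)]^(1/4) = 178.5 K.

178 kelvin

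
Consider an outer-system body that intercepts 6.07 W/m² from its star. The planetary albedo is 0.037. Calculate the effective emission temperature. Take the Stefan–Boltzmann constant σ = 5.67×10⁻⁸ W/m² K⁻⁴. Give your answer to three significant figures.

Averaging over the sphere, the absorbed flux is S(1−α)/4 = 1.461 W/m².
Set σT⁴ = 1.461 → T = (1.461/σ)^(1/4) = 71.25 K.

71.3 K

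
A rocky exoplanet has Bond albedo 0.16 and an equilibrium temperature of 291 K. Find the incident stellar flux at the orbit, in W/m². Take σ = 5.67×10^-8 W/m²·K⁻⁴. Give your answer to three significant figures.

From S(1−α)/4 = σT⁴: S = 4σT⁴/(1−α).
σT⁴ = 5.67×10⁻⁸·(291)⁴ = 406.6 W/m².
S = 4·406.6/0.84 = 1936 W/m².

1940 W/m²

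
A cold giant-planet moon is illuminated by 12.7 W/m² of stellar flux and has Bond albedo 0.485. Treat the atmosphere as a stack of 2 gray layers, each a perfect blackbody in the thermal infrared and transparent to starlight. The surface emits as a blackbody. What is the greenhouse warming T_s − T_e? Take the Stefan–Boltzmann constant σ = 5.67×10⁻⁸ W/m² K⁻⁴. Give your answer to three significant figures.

OLR = S(1−α)/4 = 1.635 W/m²; the top layer radiates at T_e = 73.28 K.
T_s = (N+1)^(1/4)·T_e = 96.44 K.
So the greenhouse effect raises the surface by 96.44 − 73.28 = 23.16 K.

23.2 K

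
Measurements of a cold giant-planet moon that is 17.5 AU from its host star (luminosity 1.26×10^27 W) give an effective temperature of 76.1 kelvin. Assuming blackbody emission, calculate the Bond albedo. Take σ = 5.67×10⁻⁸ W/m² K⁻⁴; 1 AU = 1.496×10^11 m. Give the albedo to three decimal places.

0.480

Orbital distance: d = 17.5 AU = 2.618×10^12 m.
Flux at the orbit: S = L/(4πd²) = 1.26×10^27/(4π·(2.62×10^12)²) = 14.63 W/m².
From σT⁴ = S(1−α)/4 we invert for α: 1−α = 4σT⁴/S.
4σT⁴ = 4·5.67×10⁻⁸·(76.1)⁴ = 7.606 W/m².
1−α = 7.606/14.63 = 0.5199, so α = 0.4801.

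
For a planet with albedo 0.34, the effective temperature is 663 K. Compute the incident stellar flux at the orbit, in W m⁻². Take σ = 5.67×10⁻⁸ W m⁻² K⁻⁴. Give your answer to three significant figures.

From S(1−α)/4 = σT⁴: S = 4σT⁴/(1−α).
The emitted flux is σT⁴ = 10960 W m⁻².
S = 4·10960/0.66 = 66400 W m⁻².

66400 W m⁻²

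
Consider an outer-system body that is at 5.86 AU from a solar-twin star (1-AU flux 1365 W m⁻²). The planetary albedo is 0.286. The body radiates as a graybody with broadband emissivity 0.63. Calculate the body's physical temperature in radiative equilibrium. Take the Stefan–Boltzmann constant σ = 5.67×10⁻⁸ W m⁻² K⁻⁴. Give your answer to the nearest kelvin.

119 K

Flux at the orbit: S = 1365/(5.86)² = 39.75 W m⁻².
Averaging over the sphere, the absorbed flux is S(1−α)/4 = 7.095 W m⁻².
Equating to εσT⁴ with ε = 0.63: T = (7.095/0.63σ)^(1/4) = 118.7 K.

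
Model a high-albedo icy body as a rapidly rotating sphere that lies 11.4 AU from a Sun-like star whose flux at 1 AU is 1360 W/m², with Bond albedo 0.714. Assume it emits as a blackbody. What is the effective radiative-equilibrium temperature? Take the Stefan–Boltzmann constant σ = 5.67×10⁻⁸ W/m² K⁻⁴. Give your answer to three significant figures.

60.3 kelvin

Flux at the orbit: S = 1360/(11.4)² = 10.46 W/m².
The planet absorbs (1−α)S over its disc πR² and re-emits over 4πR², so the mean absorbed flux is (1−0.714)·10.46/4 = 0.7482 W/m².
Balancing against σT⁴: T = (0.7482/5.67×10⁻⁸)^(1/4) = 60.27 K.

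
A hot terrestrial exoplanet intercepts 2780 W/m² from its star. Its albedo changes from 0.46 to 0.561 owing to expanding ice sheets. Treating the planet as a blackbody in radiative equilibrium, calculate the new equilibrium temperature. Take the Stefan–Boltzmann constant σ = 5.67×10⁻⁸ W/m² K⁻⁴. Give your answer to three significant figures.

With the new albedo, S(1−α₂)/4 = 305.1 W/m², so T₂ = 270.8 K.

271 K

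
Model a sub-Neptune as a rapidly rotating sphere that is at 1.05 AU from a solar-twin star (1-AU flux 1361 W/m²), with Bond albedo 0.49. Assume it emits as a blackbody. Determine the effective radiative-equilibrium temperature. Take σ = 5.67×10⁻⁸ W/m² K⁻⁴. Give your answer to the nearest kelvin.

230 K

Irradiance scales as 1/d², so S = 1361 W/m² × (1/1.05)² = 1234 W/m².
The planet absorbs (1−α)S over its disc πR² and re-emits over 4πR², so the mean absorbed flux is (1−0.49)·1234/4 = 157.4 W/m².
In equilibrium σT⁴ equals this, so T = 229.5 K.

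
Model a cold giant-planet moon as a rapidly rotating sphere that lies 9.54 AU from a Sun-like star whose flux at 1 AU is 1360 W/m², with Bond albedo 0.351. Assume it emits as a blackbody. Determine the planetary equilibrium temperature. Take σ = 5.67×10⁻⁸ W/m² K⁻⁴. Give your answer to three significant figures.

80.9 K

Flux at the orbit: S = 1360/(9.54)² = 14.94 W/m².
Averaging over the sphere, the absorbed flux is S(1−α)/4 = 2.425 W/m².
In equilibrium σT⁴ equals this, so T = 80.87 K.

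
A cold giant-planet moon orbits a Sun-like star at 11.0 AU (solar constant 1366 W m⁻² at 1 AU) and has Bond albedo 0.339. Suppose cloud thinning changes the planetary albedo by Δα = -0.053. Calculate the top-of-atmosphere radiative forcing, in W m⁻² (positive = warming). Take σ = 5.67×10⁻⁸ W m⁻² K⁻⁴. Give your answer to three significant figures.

Flux at the orbit: S = 1366/(11.0)² = 11.29 W m⁻².
TOA radiative forcing: ΔF = −S·Δα/4 = −11.29·(-0.053)/4 = 0.1496 W m⁻².

0.150 W m⁻²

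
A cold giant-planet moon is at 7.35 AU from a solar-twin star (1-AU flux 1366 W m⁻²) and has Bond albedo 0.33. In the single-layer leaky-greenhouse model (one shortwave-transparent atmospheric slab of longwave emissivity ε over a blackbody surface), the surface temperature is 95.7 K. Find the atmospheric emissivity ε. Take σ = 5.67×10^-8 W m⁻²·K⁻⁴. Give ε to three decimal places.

0.219

Flux at the orbit: S = 1366/(7.35)² = 25.29 W m⁻².
TOA balance gives T_e = 92.97 K.
Inverting T_s⁴ = 2T_e⁴/(2−ε): (T_e/T_s)⁴ = 0.8906, so ε = 2(1 − 0.8906) = 0.2189.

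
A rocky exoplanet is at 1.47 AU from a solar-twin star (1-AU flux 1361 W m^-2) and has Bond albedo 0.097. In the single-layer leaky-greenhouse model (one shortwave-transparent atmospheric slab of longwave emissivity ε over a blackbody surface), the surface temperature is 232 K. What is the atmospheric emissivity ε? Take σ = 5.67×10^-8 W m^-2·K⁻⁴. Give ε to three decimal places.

0.269

Flux at the orbit: S = 1361/(1.47)² = 629.8 W m^-2.
TOA balance gives T_e = 223.8 K.
Since (2−ε)/2 = (T_e/T_s)⁴ = 0.8656, ε = 0.2688.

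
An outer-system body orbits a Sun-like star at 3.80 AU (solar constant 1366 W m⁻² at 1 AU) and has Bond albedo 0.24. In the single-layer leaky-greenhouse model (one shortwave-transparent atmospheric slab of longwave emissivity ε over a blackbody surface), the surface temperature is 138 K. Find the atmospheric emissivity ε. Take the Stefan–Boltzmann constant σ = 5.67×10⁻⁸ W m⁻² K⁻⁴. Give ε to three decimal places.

Irradiance scales as 1/d², so S = 1366 W m⁻² × (1/3.80)² = 94.60 W m⁻².
Effective temperature: T_e = [S(1−α)/(4σ)]^(1/4) = 133.4 K.
Inverting T_s⁴ = 2T_e⁴/(2−ε): (T_e/T_s)⁴ = 0.8741, so ε = 2(1 − 0.8741) = 0.2519.

0.252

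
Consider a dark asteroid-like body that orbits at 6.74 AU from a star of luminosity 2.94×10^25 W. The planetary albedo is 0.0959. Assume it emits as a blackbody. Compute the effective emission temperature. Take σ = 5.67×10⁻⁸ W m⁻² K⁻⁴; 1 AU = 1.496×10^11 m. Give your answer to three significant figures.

55.0 kelvin

Orbital distance: d = 6.74 AU = 1.008×10^12 m.
Spreading L over a sphere of radius d: S = 2.94×10^25/(4π·1.01×10^12²) = 2.301 W m⁻².
The planet absorbs (1−α)S over its disc πR² and re-emits over 4πR², so the mean absorbed flux is (1−0.0959)·2.301/4 = 0.5201 W m⁻².
In equilibrium σT⁴ equals this, so T = 55.03 K.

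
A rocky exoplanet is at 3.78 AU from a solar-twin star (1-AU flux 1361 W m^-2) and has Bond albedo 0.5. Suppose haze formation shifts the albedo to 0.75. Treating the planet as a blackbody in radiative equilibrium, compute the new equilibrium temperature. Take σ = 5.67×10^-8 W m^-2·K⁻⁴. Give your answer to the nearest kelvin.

101 K

Flux at the orbit: S = 1361/(3.78)² = 95.25 W m^-2.
With the new albedo, S(1−α₂)/4 = 5.953 W m^-2, so T₂ = 101.2 K.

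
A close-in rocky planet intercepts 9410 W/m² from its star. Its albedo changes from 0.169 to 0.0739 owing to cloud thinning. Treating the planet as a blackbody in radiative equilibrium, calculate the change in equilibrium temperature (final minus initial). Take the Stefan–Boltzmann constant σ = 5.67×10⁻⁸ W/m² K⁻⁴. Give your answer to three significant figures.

11.8 K

Before: T₁ = [9410·0.831/(4σ)]^(1/4) = 430.9 K.
With α = 0.0739, T₂ = 442.7 K.
Change: 442.7 − 430.9 = 11.83 K.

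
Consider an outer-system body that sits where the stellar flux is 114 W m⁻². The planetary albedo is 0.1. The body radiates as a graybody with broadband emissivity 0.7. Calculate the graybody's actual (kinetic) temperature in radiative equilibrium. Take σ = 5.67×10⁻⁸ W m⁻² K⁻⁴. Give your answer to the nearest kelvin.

159 K

Averaging over the sphere, the absorbed flux is S(1−α)/4 = 25.65 W m⁻².
Equating to εσT⁴ with ε = 0.7: T = (25.65/0.7σ)^(1/4) = 159.4 K.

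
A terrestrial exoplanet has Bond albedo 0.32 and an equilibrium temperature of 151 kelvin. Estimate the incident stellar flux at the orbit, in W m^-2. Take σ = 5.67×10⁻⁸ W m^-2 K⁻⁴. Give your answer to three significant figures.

Invert the energy balance for S: S = 4σT⁴/(1−α).
σT⁴ = 5.67×10⁻⁸·(151)⁴ = 29.48 W m^-2.
So S = 4×29.48/(1−0.32) = 173.4 W m^-2.

173 W m^-2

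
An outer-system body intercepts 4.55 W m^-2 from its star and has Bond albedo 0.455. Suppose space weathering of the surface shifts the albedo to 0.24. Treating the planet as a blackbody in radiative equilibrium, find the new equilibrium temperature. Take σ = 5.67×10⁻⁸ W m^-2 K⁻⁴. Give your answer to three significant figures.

62.5 K

With the new albedo, S(1−α₂)/4 = 0.8645 W m^-2, so T₂ = 62.49 K.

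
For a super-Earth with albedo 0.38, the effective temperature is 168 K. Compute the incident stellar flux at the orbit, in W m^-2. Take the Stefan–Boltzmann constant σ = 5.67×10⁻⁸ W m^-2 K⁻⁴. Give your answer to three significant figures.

From S(1−α)/4 = σT⁴: S = 4σT⁴/(1−α).
The emitted flux is σT⁴ = 45.17 W m^-2.
So S = 4×45.17/(1−0.38) = 291.4 W m^-2.

291 W m^-2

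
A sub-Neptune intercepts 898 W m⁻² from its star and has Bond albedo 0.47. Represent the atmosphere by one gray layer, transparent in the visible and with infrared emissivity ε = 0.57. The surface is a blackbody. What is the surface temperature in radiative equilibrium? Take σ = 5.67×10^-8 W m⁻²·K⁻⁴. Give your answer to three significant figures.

233 kelvin

At the top of the atmosphere, σT_e⁴ = S(1−α)/4 = 119.0 W m⁻², giving T_e = 214.0 K.
For a single slab of emissivity ε, T_s⁴ = 2T_e⁴/(2−ε); thus T_s = 214.0·(1.399)^(1/4) = 232.8 K.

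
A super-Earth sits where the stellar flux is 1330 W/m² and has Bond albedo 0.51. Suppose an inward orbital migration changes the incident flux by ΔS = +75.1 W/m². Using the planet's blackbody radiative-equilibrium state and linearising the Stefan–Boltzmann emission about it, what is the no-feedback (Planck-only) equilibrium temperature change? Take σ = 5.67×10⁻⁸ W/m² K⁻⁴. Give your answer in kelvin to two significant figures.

Reference equilibrium: T_e = [S(1−α)/(4σ)]^(1/4) = 231.5 K.
Only a fraction (1−α) is absorbed and it's spread over 4πR², so ΔF = (1−α)ΔS/4 = 9.200 W/m².
Linearising σT⁴ gives d(σT⁴)/dT = 4σT_e³ = 2.815 W/m² per K.
ΔT₀ = ΔF/λ_P = 9.200/2.815 = 3.27 K.

3.3 K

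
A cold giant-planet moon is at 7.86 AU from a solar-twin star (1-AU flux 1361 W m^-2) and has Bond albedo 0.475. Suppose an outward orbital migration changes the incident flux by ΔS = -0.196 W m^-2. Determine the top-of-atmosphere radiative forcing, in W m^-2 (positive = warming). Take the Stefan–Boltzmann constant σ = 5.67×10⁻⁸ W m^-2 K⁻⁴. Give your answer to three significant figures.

-0.0257 W m^-2

Flux at the orbit: S = 1361/(7.86)² = 22.03 W m^-2.
Only a fraction (1−α) is absorbed and it's spread over 4πR², so ΔF = (1−α)ΔS/4 = -0.02573 W m^-2.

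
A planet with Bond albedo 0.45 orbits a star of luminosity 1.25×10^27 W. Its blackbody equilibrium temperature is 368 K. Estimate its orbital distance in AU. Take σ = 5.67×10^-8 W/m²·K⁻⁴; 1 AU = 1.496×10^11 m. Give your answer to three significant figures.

Required flux: S = 4σT⁴/(1−α) = 7563 W/m².
Then d = [L/(4πS)]^(1/2) = 1.147×10^11 m, i.e. 0.7666 AU.

0.767 AU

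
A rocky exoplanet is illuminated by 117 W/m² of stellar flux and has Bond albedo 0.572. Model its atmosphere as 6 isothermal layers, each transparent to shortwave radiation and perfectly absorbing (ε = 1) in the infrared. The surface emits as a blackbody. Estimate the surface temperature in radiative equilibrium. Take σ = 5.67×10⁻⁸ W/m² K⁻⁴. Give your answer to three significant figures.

198 K

OLR = S(1−α)/4 = 12.52 W/m²; the top layer radiates at T_e = 121.9 K.
Layer-by-layer balance gives σT_s⁴ = (N+1)σT_e⁴, so T_s = 7^¼·121.9 = 198.3 K.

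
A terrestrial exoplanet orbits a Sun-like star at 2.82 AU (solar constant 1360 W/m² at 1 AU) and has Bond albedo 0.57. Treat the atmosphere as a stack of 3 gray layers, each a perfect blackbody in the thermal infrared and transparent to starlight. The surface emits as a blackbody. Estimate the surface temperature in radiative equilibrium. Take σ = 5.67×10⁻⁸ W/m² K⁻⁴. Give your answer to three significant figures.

190 K

Flux at the orbit: S = 1360/(2.82)² = 171.0 W/m².
OLR = S(1−α)/4 = 18.38 W/m²; the top layer radiates at T_e = 134.2 K.
For an N-layer opaque stack, T_s⁴ = (N+1)T_e⁴, hence T_s = (4)^(1/4)×134.2 K = 189.8 K.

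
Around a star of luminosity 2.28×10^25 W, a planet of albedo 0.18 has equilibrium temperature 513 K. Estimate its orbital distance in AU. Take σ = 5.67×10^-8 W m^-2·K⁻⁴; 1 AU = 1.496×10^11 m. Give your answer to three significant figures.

0.0651 AU

The flux needed for this T is 4σT⁴/(1−0.18) = 19160 W m^-2.
Then d = [L/(4πS)]^(1/2) = 9.732×10^9 m, i.e. 0.06506 AU.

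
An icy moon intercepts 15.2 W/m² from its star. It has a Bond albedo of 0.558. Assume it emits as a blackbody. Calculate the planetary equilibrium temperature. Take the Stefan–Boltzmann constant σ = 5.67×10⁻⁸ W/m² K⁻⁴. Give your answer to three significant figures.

The planet absorbs (1−α)S over its disc πR² and re-emits over 4πR², so the mean absorbed flux is (1−0.558)·15.20/4 = 1.680 W/m².
Balancing against σT⁴: T = (1.680/5.67×10⁻⁸)^(1/4) = 73.77 K.

73.8 K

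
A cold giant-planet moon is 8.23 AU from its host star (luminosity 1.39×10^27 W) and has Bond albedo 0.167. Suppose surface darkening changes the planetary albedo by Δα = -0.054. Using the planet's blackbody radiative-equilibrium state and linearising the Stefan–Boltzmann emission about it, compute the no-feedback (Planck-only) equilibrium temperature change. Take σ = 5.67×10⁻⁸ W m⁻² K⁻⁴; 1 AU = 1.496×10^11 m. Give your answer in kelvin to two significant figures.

Orbital distance: d = 8.23 AU = 1.231×10^12 m.
Flux at the orbit: S = L/(4πd²) = 1.39×10^27/(4π·(1.23×10^12)²) = 72.97 W m⁻².
Reference equilibrium: T_e = [S(1−α)/(4σ)]^(1/4) = 127.9 K.
TOA radiative forcing: ΔF = −S·Δα/4 = −72.97·(-0.054)/4 = 0.9851 W m⁻².
Linearising σT⁴ gives d(σT⁴)/dT = 4σT_e³ = 0.4751 W m⁻² per K.
ΔT₀ = ΔF/λ_P = 0.9851/0.4751 = 2.07 K.

2.1 kelvin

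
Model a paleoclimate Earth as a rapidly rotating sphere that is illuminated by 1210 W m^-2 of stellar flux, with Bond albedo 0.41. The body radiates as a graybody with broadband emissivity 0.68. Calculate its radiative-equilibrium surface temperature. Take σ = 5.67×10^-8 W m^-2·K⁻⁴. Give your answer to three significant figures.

The planet absorbs (1−α)S over its disc πR² and re-emits over 4πR², so the mean absorbed flux is (1−0.41)·1210/4 = 178.5 W m^-2.
Radiative balance εσT⁴ = 178.5 gives T = [178.5/(0.68·σ)]^(1/4) = 260.8 K.

261 K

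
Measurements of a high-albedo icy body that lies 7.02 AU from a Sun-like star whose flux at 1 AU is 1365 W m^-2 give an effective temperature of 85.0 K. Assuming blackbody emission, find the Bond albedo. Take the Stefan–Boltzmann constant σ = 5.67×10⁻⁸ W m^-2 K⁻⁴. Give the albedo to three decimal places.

0.573

By the inverse-square law, S = 1365/7.02² = 27.70 W m^-2.
From σT⁴ = S(1−α)/4 we invert for α: 1−α = 4σT⁴/S.
σT⁴ = 2.960 W m^-2, so 4σT⁴ = 11.84 W m^-2.
1−α = 11.84/27.70 = 0.4274, so α = 0.5726.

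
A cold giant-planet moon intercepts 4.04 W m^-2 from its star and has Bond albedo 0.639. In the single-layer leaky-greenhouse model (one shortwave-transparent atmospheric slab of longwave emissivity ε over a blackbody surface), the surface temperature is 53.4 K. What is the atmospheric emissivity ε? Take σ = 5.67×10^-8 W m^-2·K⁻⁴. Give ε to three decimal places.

0.418

TOA balance gives T_e = 50.36 K.
T_s⁴ = T_e⁴·2/(2−ε) → ε = 2 − 2(T_e/T_s)⁴ = 2 − 2·(50.36/53.4)⁴ = 0.4183.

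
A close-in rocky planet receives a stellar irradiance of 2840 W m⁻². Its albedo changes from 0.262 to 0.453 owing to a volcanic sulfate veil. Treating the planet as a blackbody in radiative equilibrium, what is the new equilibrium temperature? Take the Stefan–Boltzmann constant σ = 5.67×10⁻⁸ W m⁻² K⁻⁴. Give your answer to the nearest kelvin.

288 K

New equilibrium: T₂ = [(1−0.453)·2840/(4σ)]^(1/4) = 287.7 K.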